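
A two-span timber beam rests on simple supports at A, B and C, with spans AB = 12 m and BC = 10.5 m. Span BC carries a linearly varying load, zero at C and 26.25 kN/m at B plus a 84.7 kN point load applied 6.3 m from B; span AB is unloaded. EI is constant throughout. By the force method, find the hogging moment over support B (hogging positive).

M_B = 159.8 kN·m

Release continuity at B by inserting a hinge; the redundant is the internal moment M_B. The primary structure is two simply-supported spans AB and BC.
End slopes at the hinge B, treating each span as simply supported:
  span BC: triangular load, peak 26.25: w₀L³/(45EI) = 675.3/EI
  span BC: point load 84.7 at a = 6.3: Pab(L + b)/(6LEI) = 522.9/EI
  relative rotation θ_0 = (0 + 1198)/EI = 1198/EI
A unit hogging moment at B produces rotation L₁/(3EI) + L₂/(3EI) = 7.5/EI.
Slope continuity at B: θ_0 = M_B·7.5/EI, so M_B = 1198/7.5 = 159.8 kN·m (hogging).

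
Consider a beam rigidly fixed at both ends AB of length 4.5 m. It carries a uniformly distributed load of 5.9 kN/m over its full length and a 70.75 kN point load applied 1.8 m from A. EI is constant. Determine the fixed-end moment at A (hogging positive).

M_A = 55.8 kN·m

Release both end moments; the primary structure is a simply-supported span AB with redundants M_A and M_B.
On the primary (simply-supported) span, the end slopes from the loading are:
  at A: UDL 5.9: wL³/(24EI) = 22.4/EI
  at B: UDL 5.9: wL³/(24EI) = 22.4/EI
  at A: point load 70.75 at a = 1.8: Pab(L + b)/(6LEI) = 91.69/EI
  at B: point load 70.75 at a = 1.8: Pab(L + a)/(6LEI) = 80.23/EI
  θ_A0 = 114.1/EI,  θ_B0 = 102.6/EI
Flexibility coefficients: a unit moment at one end gives L/(3EI) there and L/(6EI) at the far end, so f₁₁ = f₂₂ = 1.5/EI and f₁₂ = f₂₁ = 0.75/EI.
Compatibility — zero rotation at each built-in end:
  1.5 M_A + 0.75 M_B = 114.1
  0.75 M_A + 1.5 M_B = 102.6
Solving the pair gives M_A = 55.8 kN·m and M_B = 40.52 kN·m (hogging).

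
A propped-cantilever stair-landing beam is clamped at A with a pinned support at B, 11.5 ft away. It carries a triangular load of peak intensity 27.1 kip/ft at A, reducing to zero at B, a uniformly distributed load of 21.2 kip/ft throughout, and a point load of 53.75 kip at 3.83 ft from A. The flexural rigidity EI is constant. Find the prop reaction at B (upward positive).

Release the roller at B. Primary structure: cantilever fixed at A.
Downward deflection at the released point B due to the loads:
  triangular load, peak 27.1 at the fixed end: w₀L⁴/(30EI) = 15799/EI
  UDL 21.2: wL⁴/(8EI) = 46349/EI
  point load 53.75 at a = 3.83: Pa²(3L − a)/(6EI) = 4030/EI
  δ_0 = 66178/EI
Tip deflection under a unit load at B: L³/(3EI) = 507/EI.
Compatibility at B: δ_0 − R_B·δ_{BB} = 0, so R_B = 66178/507 = 130.5 kip.

R_B = 130.5 kip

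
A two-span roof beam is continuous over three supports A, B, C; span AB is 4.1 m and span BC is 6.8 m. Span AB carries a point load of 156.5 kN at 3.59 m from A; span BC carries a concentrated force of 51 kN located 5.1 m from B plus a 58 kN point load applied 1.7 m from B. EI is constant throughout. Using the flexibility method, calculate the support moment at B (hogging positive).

M_B = 90.37 kN·m

Insert a hinge at B; M_B is the redundant, and each span becomes simply supported.
Rotations at B on the released spans (each span's end-slope, ×1/EI):
  span AB: point load 156.5 at a = 3.59: Pab(L + a)/(6LEI) = 89.57/EI
  span BC: point load 51 at a = 5.1: Pab(L + b)/(6LEI) = 92.12/EI
  span BC: point load 58 at a = 1.7: Pab(L + b)/(6LEI) = 146.7/EI
  relative rotation θ_0 = (89.57 + 238.8)/EI = 328.4/EI
A unit hogging moment at B produces rotation L₁/(3EI) + L₂/(3EI) = 3.633/EI.
Compatibility: M_B·(L₁+L₂)/(3EI) = θ_0, giving M_B = 90.37 kN·m (hogging).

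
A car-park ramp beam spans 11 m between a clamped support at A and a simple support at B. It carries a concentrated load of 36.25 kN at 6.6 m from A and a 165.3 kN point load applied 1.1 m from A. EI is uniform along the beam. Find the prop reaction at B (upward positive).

Choose R_B as the redundant. The primary structure is the cantilever fixed at A.
Primary-structure tip deflection at B by superposition:
  point load 36.25 at a = 6.6: Pa²(3L − a)/(6EI) = 6948/EI
  point load 165.3 at a = 1.1: Pa²(3L − a)/(6EI) = 1063/EI
  δ_0 = 8011/EI
Flexibility coefficient — unit upward force at B: δ_{BB} = L³/(3EI) = 443.7/EI.
Compatibility at B: δ_0 − R_B·δ_{BB} = 0, so R_B = 8011/443.7 = 18.06 kN.

R_B = 18.06 kN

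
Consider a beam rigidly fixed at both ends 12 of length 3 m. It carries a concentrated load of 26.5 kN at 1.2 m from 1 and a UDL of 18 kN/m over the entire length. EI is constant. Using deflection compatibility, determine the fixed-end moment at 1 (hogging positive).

Release both end moments; the primary structure is a simply-supported span 12 with redundants M_1 and M_2.
On the primary (simply-supported) span, the end slopes from the loading are:
  at 1: point load 26.5 at a = 1.2: Pab(L + b)/(6LEI) = 15.26/EI
  at 2: point load 26.5 at a = 1.2: Pab(L + a)/(6LEI) = 13.36/EI
  at 1: UDL 18: wL³/(24EI) = 20.25/EI
  at 2: UDL 18: wL³/(24EI) = 20.25/EI
  θ_10 = 35.51/EI,  θ_20 = 33.61/EI
Flexibility coefficients: a unit moment at one end gives L/(3EI) there and L/(6EI) at the far end, so f₁₁ = f₂₂ = 1/EI and f₁₂ = f₂₁ = 0.5/EI.
Compatibility — zero rotation at each built-in end:
  1 M_1 + 0.5 M_2 = 35.51
  0.5 M_1 + 1 M_2 = 33.61
Solving the pair gives M_1 = 24.95 kN·m and M_2 = 21.13 kN·m (hogging).

M_1 = 24.95 kN·m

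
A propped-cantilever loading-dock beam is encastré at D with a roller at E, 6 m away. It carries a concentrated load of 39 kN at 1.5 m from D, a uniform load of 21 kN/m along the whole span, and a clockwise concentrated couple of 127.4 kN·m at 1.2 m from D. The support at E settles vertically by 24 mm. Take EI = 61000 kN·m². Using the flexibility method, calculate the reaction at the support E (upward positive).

R_E = 41.73 kN

Release the roller at E. Primary structure: cantilever fixed at D.
Primary-structure tip deflection at E by superposition:
  point load 39 at a = 1.5: Pa²(3L − a)/(6EI) = 241.3/EI
  UDL 21: wL⁴/(8EI) = 3402/EI
  clockwise couple 127.4 at a = 1.2: M₀a(2L − a)/(2EI) = 825.6/EI
  δ_0 = 4469/EI
Tip deflection under a unit load at E: L³/(3EI) = 72/EI.
With EI = 61000 kN·m²: δ_0 = 0.07326 m and δ_{EE} = 0.00118 m/kN.
Compatibility — the beam at E must follow the support down by 0.024 m: δ_0 − R_E·δ_{EE} = 0.024, so R_E = (0.07326 − 0.024)/0.00118 = 41.73 kN.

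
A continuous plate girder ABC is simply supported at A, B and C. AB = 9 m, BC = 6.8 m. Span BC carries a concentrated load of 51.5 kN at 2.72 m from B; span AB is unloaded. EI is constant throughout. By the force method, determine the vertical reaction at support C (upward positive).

R_C = 16.34 kN

Release continuity at B by inserting a hinge; the redundant is the internal moment M_B. The primary structure is two simply-supported spans AB and BC.
Discontinuity in slope at B on the released structure — sum the simple-span end rotations:
  span BC: point load 51.5 at a = 2.72: Pab(L + b)/(6LEI) = 152.4/EI
  relative rotation θ_0 = (0 + 152.4)/EI = 152.4/EI
A unit hogging moment at B produces rotation L₁/(3EI) + L₂/(3EI) = 5.267/EI.
Compatibility: M_B·(L₁+L₂)/(3EI) = θ_0, giving M_B = 28.94 kN·m (hogging).
Span BC, ΣM about C: R_B^{BC}·6.8 = 210.1 + 28.94, so R_B^{BC} = 35.16 kN and R_C = 51.5 − 35.16 = 16.34 kN.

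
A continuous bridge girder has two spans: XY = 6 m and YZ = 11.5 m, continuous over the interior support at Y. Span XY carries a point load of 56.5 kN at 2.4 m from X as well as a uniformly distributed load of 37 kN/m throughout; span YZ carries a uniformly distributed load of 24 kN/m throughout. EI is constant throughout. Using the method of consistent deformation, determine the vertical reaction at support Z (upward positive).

Insert a hinge at Y; M_Y is the redundant, and each span becomes simply supported.
End slopes at the hinge Y, treating each span as simply supported:
  span XY: point load 56.5 at a = 2.4: Pab(L + a)/(6LEI) = 113.9/EI
  span XY: UDL 37: wL³/(24EI) = 333/EI
  span YZ: UDL 24: wL³/(24EI) = 1521/EI
  relative rotation θ_0 = (446.9 + 1521)/EI = 1968/EI
A unit hogging moment at Y produces rotation L₁/(3EI) + L₂/(3EI) = 5.833/EI.
Slope continuity at Y: θ_0 = M_Y·5.833/EI, so M_Y = 1968/5.833 = 337.3 kN·m (hogging).
Span YZ, ΣM about Z: R_Y^{YZ}·11.5 = 1587 + 337.3, so R_Y^{YZ} = 167.3 kN and R_Z = 276 − 167.3 = 108.7 kN.

R_Z = 108.7 kN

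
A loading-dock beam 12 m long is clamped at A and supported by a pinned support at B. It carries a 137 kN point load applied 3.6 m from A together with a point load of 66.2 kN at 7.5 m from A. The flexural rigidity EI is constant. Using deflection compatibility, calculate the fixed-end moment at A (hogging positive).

Take the reaction at B as the redundant and release it; the primary structure is a cantilever fixed at A.
Free-end deflection of the primary structure under the applied loading (downward +):
  point load 137 at a = 3.6: Pa²(3L − a)/(6EI) = 9588/EI
  point load 66.2 at a = 7.5: Pa²(3L − a)/(6EI) = 17688/EI
  δ_0 = 27276/EI
Flexibility coefficient — unit upward force at B: δ_{BB} = L³/(3EI) = 576/EI.
Compatibility at B: δ_0 − R_B·δ_{BB} = 0, so R_B = 27276/576 = 47.35 kN.
Moment equilibrium about A: M_A = Σ(load moments about A) − R_B·L = 989.7 − 47.35×12 = 421.5 kN·m.

M_A = 421.5 kN·m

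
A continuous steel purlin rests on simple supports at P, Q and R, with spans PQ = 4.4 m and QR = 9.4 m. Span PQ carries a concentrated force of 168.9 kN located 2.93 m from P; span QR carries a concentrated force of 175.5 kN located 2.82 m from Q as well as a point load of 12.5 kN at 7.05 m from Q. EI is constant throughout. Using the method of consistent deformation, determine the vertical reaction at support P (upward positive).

R_P = -1.27 kN

Take M_Q as the redundant. Released structure: two simple spans PQ and QR with a hinge at Q.
Discontinuity in slope at Q on the released structure — sum the simple-span end rotations:
  span PQ: point load 168.9 at a = 2.93: Pab(L + a)/(6LEI) = 202/EI
  span QR: point load 175.5 at a = 2.82: Pab(L + b)/(6LEI) = 922.7/EI
  span QR: point load 12.5 at a = 7.05: Pab(L + b)/(6LEI) = 43.14/EI
  relative rotation θ_0 = (202 + 965.8)/EI = 1168/EI
A unit hogging moment at Q produces rotation L₁/(3EI) + L₂/(3EI) = 4.6/EI.
Compatibility: M_Q·(L₁+L₂)/(3EI) = θ_0, giving M_Q = 253.9 kN·m (hogging).
Span PQ, ΣM about P with M_Q applied at Q: R_Q^{PQ}·4.4 = 494.9 + 253.9, so R_Q^{PQ} = 170.2 kN and R_P = 168.9 − 170.2 = -1.27 kN.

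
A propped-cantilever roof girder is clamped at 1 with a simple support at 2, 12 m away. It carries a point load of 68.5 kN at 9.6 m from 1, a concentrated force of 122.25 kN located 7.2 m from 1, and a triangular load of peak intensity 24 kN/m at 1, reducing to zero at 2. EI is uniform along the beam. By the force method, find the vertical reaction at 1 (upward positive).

R_1 = 204.9 kN

Choose R_2 as the redundant. The primary structure is the cantilever fixed at 1.
Free-end deflection of the primary structure under the applied loading (downward +):
  point load 68.5 at a = 9.6: Pa²(3L − a)/(6EI) = 27777/EI
  point load 122.25 at a = 7.2: Pa²(3L − a)/(6EI) = 30420/EI
  triangular load, peak 24 at the fixed end: w₀L⁴/(30EI) = 16589/EI
  δ_0 = 74786/EI
Tip deflection under a unit load at 2: L³/(3EI) = 576/EI.
Compatibility at 2: δ_0 − R_2·δ_{22} = 0, so R_2 = 74786/576 = 129.8 kN.
Vertical equilibrium: R_1 = ΣP − R_2 = 334.8 − 129.8 = 204.9 kN.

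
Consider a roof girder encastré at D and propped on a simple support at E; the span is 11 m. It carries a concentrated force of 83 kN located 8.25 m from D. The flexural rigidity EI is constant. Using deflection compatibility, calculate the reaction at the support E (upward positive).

R_E = 52.52 kN

Remove the prop at E; the released (primary) structure is a cantilever built in at D.
Downward deflection at the released point E due to the loads:
  point load 83 at a = 8.25: Pa²(3L − a)/(6EI) = 23303/EI
Tip deflection under a unit load at E: L³/(3EI) = 443.7/EI.
Compatibility at E: δ_0 − R_E·δ_{EE} = 0, so R_E = 23303/443.7 = 52.52 kN.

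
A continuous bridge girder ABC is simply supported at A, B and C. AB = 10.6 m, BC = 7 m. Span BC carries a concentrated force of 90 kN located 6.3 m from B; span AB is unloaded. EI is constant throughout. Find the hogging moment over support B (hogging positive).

M_B = 12.4 kN·m

Take M_B as the redundant. Released structure: two simple spans AB and BC with a hinge at B.
Rotations at B on the released spans (each span's end-slope, ×1/EI):
  span BC: point load 90 at a = 6.3: Pab(L + b)/(6LEI) = 72.77/EI
  relative rotation θ_0 = (0 + 72.77)/EI = 72.77/EI
A unit hogging moment at B produces rotation L₁/(3EI) + L₂/(3EI) = 5.867/EI.
Slope continuity at B: θ_0 = M_B·5.867/EI, so M_B = 72.77/5.867 = 12.4 kN·m (hogging).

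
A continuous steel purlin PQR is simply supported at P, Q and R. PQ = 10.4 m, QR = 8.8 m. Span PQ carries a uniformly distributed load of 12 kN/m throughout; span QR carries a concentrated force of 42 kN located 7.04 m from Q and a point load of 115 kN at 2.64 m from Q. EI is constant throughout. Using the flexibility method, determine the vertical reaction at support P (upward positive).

Insert a hinge at Q; M_Q is the redundant, and each span becomes simply supported.
Rotations at Q on the released spans (each span's end-slope, ×1/EI):
  span PQ: UDL 12: wL³/(24EI) = 562.4/EI
  span QR: point load 42 at a = 7.04: Pab(L + b)/(6LEI) = 104.1/EI
  span QR: point load 115 at a = 2.64: Pab(L + b)/(6LEI) = 529.9/EI
  relative rotation θ_0 = (562.4 + 634)/EI = 1196/EI
A unit hogging moment at Q produces rotation L₁/(3EI) + L₂/(3EI) = 6.4/EI.
Slope continuity at Q: θ_0 = M_Q·6.4/EI, so M_Q = 1196/6.4 = 186.9 kN·m (hogging).
Span PQ, ΣM about P with M_Q applied at Q: R_Q^{PQ}·10.4 = 649 + 186.9, so R_Q^{PQ} = 80.37 kN and R_P = 124.8 − 80.37 = 44.43 kN.

R_P = 44.43 kN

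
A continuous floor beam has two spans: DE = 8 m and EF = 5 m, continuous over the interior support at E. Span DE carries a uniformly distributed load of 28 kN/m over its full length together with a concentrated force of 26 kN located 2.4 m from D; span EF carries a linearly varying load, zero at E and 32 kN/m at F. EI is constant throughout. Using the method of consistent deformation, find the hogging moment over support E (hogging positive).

M_E = 173.3 kN·m

Insert a hinge at E; M_E is the redundant, and each span becomes simply supported.
End slopes at the hinge E, treating each span as simply supported:
  span DE: UDL 28: wL³/(24EI) = 597.3/EI
  span DE: point load 26 at a = 2.4: Pab(L + a)/(6LEI) = 75.71/EI
  span EF: triangular load, peak 32: 7w₀L³/(360EI) = 77.78/EI
  relative rotation θ_0 = (673 + 77.78)/EI = 750.8/EI
A unit hogging moment at E produces rotation L₁/(3EI) + L₂/(3EI) = 4.333/EI.
Compatibility: M_E·(L₁+L₂)/(3EI) = θ_0, giving M_E = 173.3 kN·m (hogging).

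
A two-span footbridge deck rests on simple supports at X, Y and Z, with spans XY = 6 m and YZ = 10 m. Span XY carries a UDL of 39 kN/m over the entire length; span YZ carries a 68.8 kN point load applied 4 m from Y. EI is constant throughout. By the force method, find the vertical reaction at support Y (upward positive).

Insert a hinge at Y; M_Y is the redundant, and each span becomes simply supported.
Rotations at Y on the released spans (each span's end-slope, ×1/EI):
  span XY: UDL 39: wL³/(24EI) = 351/EI
  span YZ: point load 68.8 at a = 4: Pab(L + b)/(6LEI) = 440.3/EI
  relative rotation θ_0 = (351 + 440.3)/EI = 791.3/EI
A unit hogging moment at Y produces rotation L₁/(3EI) + L₂/(3EI) = 5.333/EI.
Compatibility: M_Y·(L₁+L₂)/(3EI) = θ_0, giving M_Y = 148.4 kN·m (hogging).
Span XY, ΣM about X with M_Y applied at Y: R_Y^{XY}·6 = 702 + 148.4, so R_Y^{XY} = 141.7 kN and R_X = 234 − 141.7 = 92.27 kN.
Span YZ, ΣM about Z: R_Y^{YZ}·10 = 412.8 + 148.4, so R_Y^{YZ} = 56.12 kN and R_Z = 68.8 − 56.12 = 12.68 kN.
R_Y = 141.7 + 56.12 = 197.8 kN.

R_Y = 197.8 kN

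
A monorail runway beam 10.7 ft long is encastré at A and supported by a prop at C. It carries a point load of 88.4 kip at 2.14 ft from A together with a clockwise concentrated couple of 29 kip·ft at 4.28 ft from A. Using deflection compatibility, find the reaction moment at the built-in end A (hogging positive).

Choose R_C as the redundant. The primary structure is the cantilever fixed at A.
Free-end deflection of the primary structure under the applied loading (downward +):
  point load 88.4 at a = 2.14: Pa²(3L − a)/(6EI) = 2021/EI
  clockwise couple 29 at a = 4.28: M₀a(2L − a)/(2EI) = 1062/EI
  δ_0 = 3084/EI
Flexibility coefficient — unit upward force at C: δ_{CC} = L³/(3EI) = 408.3/EI.
The prop prevents deflection at C: R_C = δ_0/δ_{CC} = 3084/408.3 = 7.552 kip.
Moment equilibrium about A: M_A = Σ(load moments about A) − R_C·L = 218.2 − 7.552×10.7 = 137.4 kip·ft.

M_A = 137.4 kip·ft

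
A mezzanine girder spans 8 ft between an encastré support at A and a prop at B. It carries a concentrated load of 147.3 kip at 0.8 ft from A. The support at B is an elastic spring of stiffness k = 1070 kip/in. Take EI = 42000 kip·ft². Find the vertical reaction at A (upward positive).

Choose R_B as the redundant. The primary structure is the cantilever fixed at A.
Downward deflection at the released point B due to the loads:
  point load 147.3 at a = 0.8: Pa²(3L − a)/(6EI) = 364.5/EI
Tip deflection under a unit load at B: L³/(3EI) = 170.7/EI.
With EI = 42000 kip·ft²: δ_0 = 0.008679 ft and δ_{BB} = 0.004063 ft/kip.
Compatibility — the spring shortens by R_B/k under the reaction it provides: δ_0 − R_B·δ_{BB} = R_B/k. With 1/k = 1/(1070×12) ft/kip = 0.000078 ft/kip, R_B = δ_0 / (δ_{BB} + 1/k) = 0.008679 / (0.004063 + 0.000078) = 2.096 kip.
Vertical equilibrium: R_A = ΣP − R_B = 147.3 − 2.096 = 145.2 kip.

R_A = 145.2 kip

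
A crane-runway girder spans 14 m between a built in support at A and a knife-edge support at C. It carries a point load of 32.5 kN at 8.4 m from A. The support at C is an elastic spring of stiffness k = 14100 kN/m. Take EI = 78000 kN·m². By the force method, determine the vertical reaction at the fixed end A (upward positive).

Remove the prop at C; the released (primary) structure is a cantilever built in at A.
Primary-structure tip deflection at C by superposition:
  point load 32.5 at a = 8.4: Pa²(3L − a)/(6EI) = 12842/EI
Flexibility coefficient — unit upward force at C: δ_{CC} = L³/(3EI) = 914.7/EI.
With EI = 78000 kN·m²: δ_0 = 0.16464 m and δ_{CC} = 0.011726 m/kN.
Compatibility — the spring shortens by R_C/k under the reaction it provides: δ_0 − R_C·δ_{CC} = R_C/k. With 1/k = 0.000071 m/kN, R_C = δ_0 / (δ_{CC} + 1/k) = 0.16464 / (0.011726 + 0.000071) = 13.96 kN.
Vertical equilibrium: R_A = ΣP − R_C = 32.5 − 13.96 = 18.54 kN.

R_A = 18.54 kN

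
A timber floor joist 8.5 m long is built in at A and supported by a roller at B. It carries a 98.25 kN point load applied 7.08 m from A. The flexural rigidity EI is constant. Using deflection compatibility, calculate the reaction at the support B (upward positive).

Remove the prop at B; the released (primary) structure is a cantilever built in at A.
Downward deflection at the released point B due to the loads:
  point load 98.25 at a = 7.08: Pa²(3L − a)/(6EI) = 15120/EI
Tip deflection under a unit load at B: L³/(3EI) = 204.7/EI.
Compatibility at B: δ_0 − R_B·δ_{BB} = 0, so R_B = 15120/204.7 = 73.86 kN.

R_B = 73.86 kN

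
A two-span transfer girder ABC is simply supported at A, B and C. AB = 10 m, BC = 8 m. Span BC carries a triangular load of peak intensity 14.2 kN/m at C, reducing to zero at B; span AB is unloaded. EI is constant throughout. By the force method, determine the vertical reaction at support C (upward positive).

Release continuity at B by inserting a hinge; the redundant is the internal moment M_B. The primary structure is two simply-supported spans AB and BC.
End slopes at the hinge B, treating each span as simply supported:
  span BC: triangular load, peak 14.2: 7w₀L³/(360EI) = 141.4/EI
  relative rotation θ_0 = (0 + 141.4)/EI = 141.4/EI
A unit hogging moment at B produces rotation L₁/(3EI) + L₂/(3EI) = 6/EI.
Compatibility: M_B·(L₁+L₂)/(3EI) = θ_0, giving M_B = 23.56 kN·m (hogging).
Span BC, ΣM about C: R_B^{BC}·8 = 151.5 + 23.56, so R_B^{BC} = 21.88 kN and R_C = 56.8 − 21.88 = 34.92 kN.

R_C = 34.92 kN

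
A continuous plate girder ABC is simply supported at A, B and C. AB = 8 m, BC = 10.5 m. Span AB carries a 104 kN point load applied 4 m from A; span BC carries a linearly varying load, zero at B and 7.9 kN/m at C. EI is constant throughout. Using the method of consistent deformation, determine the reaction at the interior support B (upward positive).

R_B = 87.03 kN

Insert a hinge at B; M_B is the redundant, and each span becomes simply supported.
End slopes at the hinge B, treating each span as simply supported:
  span AB: point load 104 at a = 4: Pab(L + a)/(6LEI) = 416/EI
  span BC: triangular load, peak 7.9: 7w₀L³/(360EI) = 177.8/EI
  relative rotation θ_0 = (416 + 177.8)/EI = 593.8/EI
A unit hogging moment at B produces rotation L₁/(3EI) + L₂/(3EI) = 6.167/EI.
Compatibility: M_B·(L₁+L₂)/(3EI) = θ_0, giving M_B = 96.3 kN·m (hogging).
Span AB, ΣM about A with M_B applied at B: R_B^{AB}·8 = 416 + 96.3, so R_B^{AB} = 64.04 kN and R_A = 104 − 64.04 = 39.96 kN.
Span BC, ΣM about C: R_B^{BC}·10.5 = 145.2 + 96.3, so R_B^{BC} = 23 kN and R_C = 41.48 − 23 = 18.48 kN.
R_B = 64.04 + 23 = 87.03 kN.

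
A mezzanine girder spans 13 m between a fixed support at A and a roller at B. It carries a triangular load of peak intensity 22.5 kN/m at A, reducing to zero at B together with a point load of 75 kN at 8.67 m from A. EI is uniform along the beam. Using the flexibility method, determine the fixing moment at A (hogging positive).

Remove the prop at B; the released (primary) structure is a cantilever built in at A.
Downward deflection at the released point B due to the loads:
  triangular load, peak 22.5 at the fixed end: w₀L⁴/(30EI) = 21421/EI
  point load 75 at a = 8.67: Pa²(3L − a)/(6EI) = 28498/EI
  δ_0 = 49919/EI
Tip deflection under a unit load at B: L³/(3EI) = 732.3/EI.
Compatibility at B: δ_0 − R_B·δ_{BB} = 0, so R_B = 49919/732.3 = 68.16 kN.
Moment equilibrium about A: M_A = Σ(load moments about A) − R_B·L = 1284 − 68.16×13 = 397.9 kN·m.

M_A = 397.9 kN·m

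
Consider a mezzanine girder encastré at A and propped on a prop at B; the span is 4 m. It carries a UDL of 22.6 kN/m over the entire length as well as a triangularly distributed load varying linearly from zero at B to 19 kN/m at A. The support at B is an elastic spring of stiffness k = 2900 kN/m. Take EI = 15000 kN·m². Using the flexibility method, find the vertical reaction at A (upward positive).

Remove the prop at B; the released (primary) structure is a cantilever built in at A.
Downward deflection at the released point B due to the loads:
  UDL 22.6: wL⁴/(8EI) = 723.2/EI
  triangular load, peak 19 at the fixed end: w₀L⁴/(30EI) = 162.1/EI
  δ_0 = 885.3/EI
Tip deflection under a unit load at B: L³/(3EI) = 21.33/EI.
With EI = 15000 kN·m²: δ_0 = 0.059022 m and δ_{BB} = 0.001422 m/kN.
Compatibility — the spring shortens by R_B/k under the reaction it provides: δ_0 − R_B·δ_{BB} = R_B/k. With 1/k = 0.000345 m/kN, R_B = δ_0 / (δ_{BB} + 1/k) = 0.059022 / (0.001422 + 0.000345) = 33.4 kN.
Vertical equilibrium: R_A = ΣP − R_B = 128.4 − 33.4 = 95 kN.

R_A = 95 kN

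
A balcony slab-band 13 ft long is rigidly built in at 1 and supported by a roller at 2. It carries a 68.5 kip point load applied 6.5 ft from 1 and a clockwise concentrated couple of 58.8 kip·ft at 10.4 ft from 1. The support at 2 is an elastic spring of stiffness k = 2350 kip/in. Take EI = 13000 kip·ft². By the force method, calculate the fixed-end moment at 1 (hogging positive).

M_1 = 141.3 kip·ft

Release the roller at 2. Primary structure: cantilever fixed at 1.
Deflection at 2 on the released cantilever, summing each load's contribution:
  point load 68.5 at a = 6.5: Pa²(3L − a)/(6EI) = 15677/EI
  clockwise couple 58.8 at a = 10.4: M₀a(2L − a)/(2EI) = 4770/EI
  δ_0 = 20446/EI
Tip deflection under a unit load at 2: L³/(3EI) = 732.3/EI.
With EI = 13000 kip·ft²: δ_0 = 1.5728 ft and δ_{22} = 0.056333 ft/kip.
Compatibility — the spring shortens by R_2/k under the reaction it provides: δ_0 − R_2·δ_{22} = R_2/k. With 1/k = 1/(2350×12) ft/kip = 0.000035 ft/kip, R_2 = δ_0 / (δ_{22} + 1/k) = 1.5728 / (0.056333 + 0.000035) = 27.9 kip.
Moment equilibrium about 1: M_1 = Σ(load moments about 1) − R_2·L = 504.1 − 27.9×13 = 141.3 kip·ft.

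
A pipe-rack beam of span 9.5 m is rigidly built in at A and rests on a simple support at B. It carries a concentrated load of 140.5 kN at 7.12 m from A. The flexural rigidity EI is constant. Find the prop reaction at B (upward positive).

Choose R_B as the redundant. The primary structure is the cantilever fixed at A.
Free-end deflection of the primary structure under the applied loading (downward +):
  point load 140.5 at a = 7.12: Pa²(3L − a)/(6EI) = 25380/EI
Flexibility coefficient — unit upward force at B: δ_{BB} = L³/(3EI) = 285.8/EI.
Compatibility at B: δ_0 − R_B·δ_{BB} = 0, so R_B = 25380/285.8 = 88.81 kN.

R_B = 88.81 kN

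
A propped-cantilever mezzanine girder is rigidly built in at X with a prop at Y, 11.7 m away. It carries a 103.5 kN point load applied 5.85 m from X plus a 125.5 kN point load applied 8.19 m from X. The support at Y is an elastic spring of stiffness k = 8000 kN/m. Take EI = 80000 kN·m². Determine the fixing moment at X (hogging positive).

Release the roller at Y. Primary structure: cantilever fixed at X.
Deflection at Y on the released cantilever, summing each load's contribution:
  point load 103.5 at a = 5.85: Pa²(3L − a)/(6EI) = 17267/EI
  point load 125.5 at a = 8.19: Pa²(3L − a)/(6EI) = 37755/EI
  δ_0 = 55022/EI
Tip deflection under a unit load at Y: L³/(3EI) = 533.9/EI.
With EI = 80000 kN·m²: δ_0 = 0.68778 m and δ_{YY} = 0.006673 m/kN.
Compatibility — the spring shortens by R_Y/k under the reaction it provides: δ_0 − R_Y·δ_{YY} = R_Y/k. With 1/k = 0.000125 m/kN, R_Y = δ_0 / (δ_{YY} + 1/k) = 0.68778 / (0.006673 + 0.000125) = 101.2 kN.
Moment equilibrium about X: M_X = Σ(load moments about X) − R_Y·L = 1633 − 101.2×11.7 = 449.7 kN·m.

M_X = 449.7 kN·m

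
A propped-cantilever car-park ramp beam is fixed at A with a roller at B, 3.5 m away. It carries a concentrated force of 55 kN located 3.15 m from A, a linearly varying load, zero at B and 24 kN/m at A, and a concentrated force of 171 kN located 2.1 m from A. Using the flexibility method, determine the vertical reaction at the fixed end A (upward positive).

Release the roller at B. Primary structure: cantilever fixed at A.
Primary-structure tip deflection at B by superposition:
  point load 55 at a = 3.15: Pa²(3L − a)/(6EI) = 668.5/EI
  triangular load, peak 24 at the fixed end: w₀L⁴/(30EI) = 120/EI
  point load 171 at a = 2.1: Pa²(3L − a)/(6EI) = 1056/EI
  δ_0 = 1844/EI
Flexibility coefficient — unit upward force at B: δ_{BB} = L³/(3EI) = 14.29/EI.
The prop prevents deflection at B: R_B = δ_0/δ_{BB} = 1844/14.29 = 129 kN.
Vertical equilibrium: R_A = ΣP − R_B = 268 − 129 = 139 kN.

R_A = 139 kN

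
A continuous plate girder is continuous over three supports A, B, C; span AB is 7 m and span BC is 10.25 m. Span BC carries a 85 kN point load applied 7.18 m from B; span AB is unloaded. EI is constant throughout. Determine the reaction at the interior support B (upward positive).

Release continuity at B by inserting a hinge; the redundant is the internal moment M_B. The primary structure is two simply-supported spans AB and BC.
Rotations at B on the released spans (each span's end-slope, ×1/EI):
  span BC: point load 85 at a = 7.18: Pab(L + b)/(6LEI) = 405.8/EI
  relative rotation θ_0 = (0 + 405.8)/EI = 405.8/EI
A unit hogging moment at B produces rotation L₁/(3EI) + L₂/(3EI) = 5.75/EI.
Slope continuity at B: θ_0 = M_B·5.75/EI, so M_B = 405.8/5.75 = 70.57 kN·m (hogging).
Span AB, ΣM about A with M_B applied at B: R_B^{AB}·7 = 0 + 70.57, so R_B^{AB} = 10.08 kN and R_A = 0 − 10.08 = -10.08 kN.
Span BC, ΣM about C: R_B^{BC}·10.25 = 260.9 + 70.57, so R_B^{BC} = 32.34 kN and R_C = 85 − 32.34 = 52.66 kN.
R_B = 10.08 + 32.34 = 42.43 kN.

R_B = 42.43 kN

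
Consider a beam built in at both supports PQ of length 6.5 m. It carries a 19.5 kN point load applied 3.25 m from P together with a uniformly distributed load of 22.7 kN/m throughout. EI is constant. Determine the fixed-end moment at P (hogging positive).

M_P = 95.77 kN·m

Take the two fixed-end moments M_P, M_Q as redundants; the released structure is the simple span PQ.
Simple-span end rotations at P and Q under the given loads:
  at P: point load 19.5 at a = 3.25: Pab(L + b)/(6LEI) = 51.49/EI
  at Q: point load 19.5 at a = 3.25: Pab(L + a)/(6LEI) = 51.49/EI
  at P: UDL 22.7: wL³/(24EI) = 259.7/EI
  at Q: UDL 22.7: wL³/(24EI) = 259.7/EI
  θ_P0 = 311.2/EI,  θ_Q0 = 311.2/EI
Flexibility coefficients: a unit moment at one end gives L/(3EI) there and L/(6EI) at the far end, so f₁₁ = f₂₂ = 2.167/EI and f₁₂ = f₂₁ = 1.083/EI.
Compatibility — zero rotation at each built-in end:
  2.167 M_P + 1.083 M_Q = 311.2
  1.083 M_P + 2.167 M_Q = 311.2
Solving the pair gives M_P = 95.77 kN·m and M_Q = 95.77 kN·m (hogging).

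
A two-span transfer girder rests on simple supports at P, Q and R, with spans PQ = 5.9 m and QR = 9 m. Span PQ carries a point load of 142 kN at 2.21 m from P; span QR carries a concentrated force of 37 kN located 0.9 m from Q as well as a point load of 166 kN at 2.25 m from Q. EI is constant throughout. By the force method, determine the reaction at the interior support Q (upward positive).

Release continuity at Q by inserting a hinge; the redundant is the internal moment M_Q. The primary structure is two simply-supported spans PQ and QR.
End slopes at the hinge Q, treating each span as simply supported:
  span PQ: point load 142 at a = 2.21: Pab(L + a)/(6LEI) = 265.3/EI
  span QR: point load 37 at a = 0.9: Pab(L + b)/(6LEI) = 85.41/EI
  span QR: point load 166 at a = 2.25: Pab(L + b)/(6LEI) = 735.3/EI
  relative rotation θ_0 = (265.3 + 820.7)/EI = 1086/EI
A unit hogging moment at Q produces rotation L₁/(3EI) + L₂/(3EI) = 4.967/EI.
Slope continuity at Q: θ_0 = M_Q·4.967/EI, so M_Q = 1086/4.967 = 218.7 kN·m (hogging).
Span PQ, ΣM about P with M_Q applied at Q: R_Q^{PQ}·5.9 = 313.8 + 218.7, so R_Q^{PQ} = 90.25 kN and R_P = 142 − 90.25 = 51.75 kN.
Span QR, ΣM about R: R_Q^{QR}·9 = 1420 + 218.7, so R_Q^{QR} = 182.1 kN and R_R = 203 − 182.1 = 20.9 kN.
R_Q = 90.25 + 182.1 = 272.3 kN.

R_Q = 272.3 kN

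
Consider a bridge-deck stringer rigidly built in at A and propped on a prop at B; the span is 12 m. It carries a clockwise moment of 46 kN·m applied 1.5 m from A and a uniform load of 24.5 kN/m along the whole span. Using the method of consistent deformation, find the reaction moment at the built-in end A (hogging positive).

M_A = 470.8 kN·m

Take the reaction at B as the redundant and release it; the primary structure is a cantilever fixed at A.
Primary-structure tip deflection at B by superposition:
  clockwise couple 46 at a = 1.5: M₀a(2L − a)/(2EI) = 776.2/EI
  UDL 24.5: wL⁴/(8EI) = 63504/EI
  δ_0 = 64280/EI
Flexibility coefficient — unit upward force at B: δ_{BB} = L³/(3EI) = 576/EI.
Compatibility at B: δ_0 − R_B·δ_{BB} = 0, so R_B = 64280/576 = 111.6 kN.
Moment equilibrium about A: M_A = Σ(load moments about A) − R_B·L = 1810 − 111.6×12 = 470.8 kN·m.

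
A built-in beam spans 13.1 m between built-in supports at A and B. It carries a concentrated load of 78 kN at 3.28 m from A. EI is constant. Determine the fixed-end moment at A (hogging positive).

M_A = 143.8 kN·m

Release both end moments; the primary structure is a simply-supported span AB with redundants M_A and M_B.
On the primary (simply-supported) span, the end slopes from the loading are:
  at A: point load 78 at a = 3.28: Pab(L + b)/(6LEI) = 732.6/EI
  at B: point load 78 at a = 3.28: Pab(L + a)/(6LEI) = 523.6/EI
  θ_A0 = 732.6/EI,  θ_B0 = 523.6/EI
Flexibility coefficients: a unit moment at one end gives L/(3EI) there and L/(6EI) at the far end, so f₁₁ = f₂₂ = 4.367/EI and f₁₂ = f₂₁ = 2.183/EI.
Compatibility — zero rotation at each built-in end:
  4.367 M_A + 2.183 M_B = 732.6
  2.183 M_A + 4.367 M_B = 523.6
Solving the pair gives M_A = 143.8 kN·m and M_B = 48.02 kN·m (hogging).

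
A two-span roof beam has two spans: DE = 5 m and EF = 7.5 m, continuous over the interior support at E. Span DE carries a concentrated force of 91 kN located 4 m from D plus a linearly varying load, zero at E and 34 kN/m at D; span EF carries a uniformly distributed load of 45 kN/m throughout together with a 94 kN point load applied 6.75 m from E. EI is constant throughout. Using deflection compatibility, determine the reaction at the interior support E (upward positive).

R_E = 364.9 kN

Release continuity at E by inserting a hinge; the redundant is the internal moment M_E. The primary structure is two simply-supported spans DE and EF.
Rotations at E on the released spans (each span's end-slope, ×1/EI):
  span DE: point load 91 at a = 4: Pab(L + a)/(6LEI) = 109.2/EI
  span DE: triangular load, peak 34: 7w₀L³/(360EI) = 82.64/EI
  span EF: UDL 45: wL³/(24EI) = 791/EI
  span EF: point load 94 at a = 6.75: Pab(L + b)/(6LEI) = 87.24/EI
  relative rotation θ_0 = (191.8 + 878.3)/EI = 1070/EI
A unit hogging moment at E produces rotation L₁/(3EI) + L₂/(3EI) = 4.167/EI.
Slope continuity at E: θ_0 = M_E·4.167/EI, so M_E = 1070/4.167 = 256.8 kN·m (hogging).
Span DE, ΣM about D with M_E applied at E: R_E^{DE}·5 = 505.7 + 256.8, so R_E^{DE} = 152.5 kN and R_D = 176 − 152.5 = 23.5 kN.
Span EF, ΣM about F: R_E^{EF}·7.5 = 1336 + 256.8, so R_E^{EF} = 212.4 kN and R_F = 431.5 − 212.4 = 219.1 kN.
R_E = 152.5 + 212.4 = 364.9 kN.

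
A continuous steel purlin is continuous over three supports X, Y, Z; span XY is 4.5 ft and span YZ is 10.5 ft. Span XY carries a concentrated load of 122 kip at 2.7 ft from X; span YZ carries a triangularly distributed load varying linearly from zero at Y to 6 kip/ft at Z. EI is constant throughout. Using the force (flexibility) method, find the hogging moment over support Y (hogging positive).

M_Y = 58.63 kip·ft

Insert a hinge at Y; M_Y is the redundant, and each span becomes simply supported.
Rotations at Y on the released spans (each span's end-slope, ×1/EI):
  span XY: point load 122 at a = 2.7: Pab(L + a)/(6LEI) = 158.1/EI
  span YZ: triangular load, peak 6: 7w₀L³/(360EI) = 135.1/EI
  relative rotation θ_0 = (158.1 + 135.1)/EI = 293.2/EI
A unit hogging moment at Y produces rotation L₁/(3EI) + L₂/(3EI) = 5/EI.
Slope continuity at Y: θ_0 = M_Y·5/EI, so M_Y = 293.2/5 = 58.63 kip·ft (hogging).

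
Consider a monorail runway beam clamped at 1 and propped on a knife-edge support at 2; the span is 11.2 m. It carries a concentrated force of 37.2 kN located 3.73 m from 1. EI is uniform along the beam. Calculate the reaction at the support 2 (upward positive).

Remove the prop at 2; the released (primary) structure is a cantilever built in at 1.
Primary-structure tip deflection at 2 by superposition:
  point load 37.2 at a = 3.73: Pa²(3L − a)/(6EI) = 2577/EI
Flexibility coefficient — unit upward force at 2: δ_{22} = L³/(3EI) = 468.3/EI.
Compatibility at 2: δ_0 − R_2·δ_{22} = 0, so R_2 = 2577/468.3 = 5.502 kN.

R_2 = 5.502 kN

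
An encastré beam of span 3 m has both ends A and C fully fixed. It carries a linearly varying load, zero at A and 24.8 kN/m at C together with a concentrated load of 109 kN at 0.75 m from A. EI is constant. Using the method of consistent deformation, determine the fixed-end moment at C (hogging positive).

M_C = 26.49 kN·m

Take the two fixed-end moments M_A, M_C as redundants; the released structure is the simple span AC.
On the primary (simply-supported) span, the end slopes from the loading are:
  at A: triangular load, peak 24.8: 7w₀L³/(360EI) = 13.02/EI
  at C: triangular load, peak 24.8: w₀L³/(45EI) = 14.88/EI
  at A: point load 109 at a = 0.75: Pab(L + b)/(6LEI) = 53.65/EI
  at C: point load 109 at a = 0.75: Pab(L + a)/(6LEI) = 38.32/EI
  θ_A0 = 66.67/EI,  θ_C0 = 53.2/EI
Flexibility coefficients: a unit moment at one end gives L/(3EI) there and L/(6EI) at the far end, so f₁₁ = f₂₂ = 1/EI and f₁₂ = f₂₁ = 0.5/EI.
Compatibility — zero rotation at each built-in end:
  1 M_A + 0.5 M_C = 66.67
  0.5 M_A + 1 M_C = 53.2
Solving the pair gives M_A = 53.42 kN·m and M_C = 26.49 kN·m (hogging).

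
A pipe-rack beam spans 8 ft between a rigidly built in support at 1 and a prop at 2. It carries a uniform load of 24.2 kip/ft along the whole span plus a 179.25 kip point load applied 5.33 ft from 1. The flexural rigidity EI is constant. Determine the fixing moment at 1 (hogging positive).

M_1 = 406.2 kip·ft

Release the roller at 2. Primary structure: cantilever fixed at 1.
Deflection at 2 on the released cantilever, summing each load's contribution:
  UDL 24.2: wL⁴/(8EI) = 12390/EI
  point load 179.25 at a = 5.33: Pa²(3L − a)/(6EI) = 15846/EI
  δ_0 = 28236/EI
Flexibility coefficient — unit upward force at 2: δ_{22} = L³/(3EI) = 170.7/EI.
Compatibility at 2: δ_0 − R_2·δ_{22} = 0, so R_2 = 28236/170.7 = 165.4 kip.
Moment equilibrium about 1: M_1 = Σ(load moments about 1) − R_2·L = 1730 − 165.4×8 = 406.2 kip·ft.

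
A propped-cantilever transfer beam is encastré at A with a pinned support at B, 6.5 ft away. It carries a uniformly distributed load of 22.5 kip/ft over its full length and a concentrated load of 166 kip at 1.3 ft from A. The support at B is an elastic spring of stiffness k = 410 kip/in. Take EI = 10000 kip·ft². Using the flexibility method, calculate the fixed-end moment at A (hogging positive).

Choose R_B as the redundant. The primary structure is the cantilever fixed at A.
Downward deflection at the released point B due to the loads:
  UDL 22.5: wL⁴/(8EI) = 5020/EI
  point load 166 at a = 1.3: Pa²(3L − a)/(6EI) = 851/EI
  δ_0 = 5871/EI
Tip deflection under a unit load at B: L³/(3EI) = 91.54/EI.
With EI = 10000 kip·ft²: δ_0 = 0.58715 ft and δ_{BB} = 0.009154 ft/kip.
Compatibility — the spring shortens by R_B/k under the reaction it provides: δ_0 − R_B·δ_{BB} = R_B/k. With 1/k = 1/(410×12) ft/kip = 0.000203 ft/kip, R_B = δ_0 / (δ_{BB} + 1/k) = 0.58715 / (0.009154 + 0.000203) = 62.75 kip.
Moment equilibrium about A: M_A = Σ(load moments about A) − R_B·L = 691.1 − 62.75×6.5 = 283.3 kip·ft.

M_A = 283.3 kip·ft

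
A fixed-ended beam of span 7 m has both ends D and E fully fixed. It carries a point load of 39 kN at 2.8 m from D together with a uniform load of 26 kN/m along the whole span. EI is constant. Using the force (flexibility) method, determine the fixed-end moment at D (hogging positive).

Release both end moments; the primary structure is a simply-supported span DE with redundants M_D and M_E.
Simple-span end rotations at D and E under the given loads:
  at D: point load 39 at a = 2.8: Pab(L + b)/(6LEI) = 122.3/EI
  at E: point load 39 at a = 2.8: Pab(L + a)/(6LEI) = 107/EI
  at D: UDL 26: wL³/(24EI) = 371.6/EI
  at E: UDL 26: wL³/(24EI) = 371.6/EI
  θ_D0 = 493.9/EI,  θ_E0 = 478.6/EI
Flexibility coefficients: a unit moment at one end gives L/(3EI) there and L/(6EI) at the far end, so f₁₁ = f₂₂ = 2.333/EI and f₁₂ = f₂₁ = 1.167/EI.
Compatibility — zero rotation at each built-in end:
  2.333 M_D + 1.167 M_E = 493.9
  1.167 M_D + 2.333 M_E = 478.6
Solving the pair gives M_D = 145.5 kN·m and M_E = 132.4 kN·m (hogging).

M_D = 145.5 kN·m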